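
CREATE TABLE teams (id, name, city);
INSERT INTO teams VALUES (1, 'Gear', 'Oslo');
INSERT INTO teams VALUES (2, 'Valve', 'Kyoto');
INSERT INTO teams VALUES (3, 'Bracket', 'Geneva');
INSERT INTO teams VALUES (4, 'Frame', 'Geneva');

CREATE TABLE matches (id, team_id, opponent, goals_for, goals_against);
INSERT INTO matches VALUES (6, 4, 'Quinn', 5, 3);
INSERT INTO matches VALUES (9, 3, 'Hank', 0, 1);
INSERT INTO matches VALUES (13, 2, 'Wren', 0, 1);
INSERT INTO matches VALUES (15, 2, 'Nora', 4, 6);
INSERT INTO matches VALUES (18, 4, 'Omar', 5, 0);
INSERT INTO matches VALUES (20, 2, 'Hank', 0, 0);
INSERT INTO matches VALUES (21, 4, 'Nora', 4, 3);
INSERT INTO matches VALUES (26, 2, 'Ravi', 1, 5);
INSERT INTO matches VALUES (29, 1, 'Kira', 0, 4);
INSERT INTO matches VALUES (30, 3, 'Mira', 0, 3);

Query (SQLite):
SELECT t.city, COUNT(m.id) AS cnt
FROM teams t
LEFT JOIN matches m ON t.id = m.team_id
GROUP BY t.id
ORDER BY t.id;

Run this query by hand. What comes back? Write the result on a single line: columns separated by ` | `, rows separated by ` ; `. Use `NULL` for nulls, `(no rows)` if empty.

LEFT JOIN keeps every teams row; unmatched ones get NULL for matches columns.
Group by teams.id and compute COUNT(m.id). COUNT(col) of an all-NULL group is 0.
  1: ids {29} → COUNT(m.id)=1
  2: ids {13, 15, 20, 26} → COUNT(m.id)=4
  3: ids {9, 30} → COUNT(m.id)=2
  4: ids {6, 18, 21} → COUNT(m.id)=3

Oslo | 1 ; Kyoto | 4 ; Geneva | 2 ; Geneva | 3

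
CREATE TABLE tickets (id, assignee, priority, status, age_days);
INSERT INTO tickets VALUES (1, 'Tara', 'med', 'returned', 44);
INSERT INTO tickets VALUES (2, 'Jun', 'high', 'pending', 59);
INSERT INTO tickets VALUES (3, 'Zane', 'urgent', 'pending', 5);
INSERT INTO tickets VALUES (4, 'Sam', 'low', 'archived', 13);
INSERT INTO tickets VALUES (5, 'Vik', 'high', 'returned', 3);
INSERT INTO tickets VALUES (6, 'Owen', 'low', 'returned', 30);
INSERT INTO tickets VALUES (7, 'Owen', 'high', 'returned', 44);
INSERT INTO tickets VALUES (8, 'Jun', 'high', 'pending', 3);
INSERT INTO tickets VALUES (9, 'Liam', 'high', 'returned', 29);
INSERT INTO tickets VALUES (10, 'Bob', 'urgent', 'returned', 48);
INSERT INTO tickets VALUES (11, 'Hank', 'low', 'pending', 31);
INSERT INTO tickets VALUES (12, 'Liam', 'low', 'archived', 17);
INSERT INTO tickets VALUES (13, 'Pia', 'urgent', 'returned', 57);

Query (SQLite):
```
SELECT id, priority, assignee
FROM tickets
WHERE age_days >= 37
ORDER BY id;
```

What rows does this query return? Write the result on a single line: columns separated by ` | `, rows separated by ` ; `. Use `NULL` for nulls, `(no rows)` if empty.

1 | med | Tara ; 2 | high | Jun ; 7 | high | Owen ; 10 | urgent | Bob ; 13 | urgent | Pia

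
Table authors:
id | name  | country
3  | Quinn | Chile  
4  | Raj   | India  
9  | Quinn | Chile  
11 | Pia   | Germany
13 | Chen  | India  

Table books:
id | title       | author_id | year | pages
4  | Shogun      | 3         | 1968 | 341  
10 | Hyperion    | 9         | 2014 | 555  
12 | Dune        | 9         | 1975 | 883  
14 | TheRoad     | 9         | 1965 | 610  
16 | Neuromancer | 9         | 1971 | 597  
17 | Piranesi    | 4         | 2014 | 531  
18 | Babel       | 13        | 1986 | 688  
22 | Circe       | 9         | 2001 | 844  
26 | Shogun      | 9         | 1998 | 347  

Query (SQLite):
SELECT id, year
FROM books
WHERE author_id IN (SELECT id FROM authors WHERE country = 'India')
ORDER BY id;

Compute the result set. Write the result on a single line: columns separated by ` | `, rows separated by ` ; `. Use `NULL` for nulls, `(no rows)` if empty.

Inner query: authors.id where country = 'India'.
Outer: keep books rows whose author_id is in that set.
Inner query → {4, 13}

17 | 2014 ; 18 | 1986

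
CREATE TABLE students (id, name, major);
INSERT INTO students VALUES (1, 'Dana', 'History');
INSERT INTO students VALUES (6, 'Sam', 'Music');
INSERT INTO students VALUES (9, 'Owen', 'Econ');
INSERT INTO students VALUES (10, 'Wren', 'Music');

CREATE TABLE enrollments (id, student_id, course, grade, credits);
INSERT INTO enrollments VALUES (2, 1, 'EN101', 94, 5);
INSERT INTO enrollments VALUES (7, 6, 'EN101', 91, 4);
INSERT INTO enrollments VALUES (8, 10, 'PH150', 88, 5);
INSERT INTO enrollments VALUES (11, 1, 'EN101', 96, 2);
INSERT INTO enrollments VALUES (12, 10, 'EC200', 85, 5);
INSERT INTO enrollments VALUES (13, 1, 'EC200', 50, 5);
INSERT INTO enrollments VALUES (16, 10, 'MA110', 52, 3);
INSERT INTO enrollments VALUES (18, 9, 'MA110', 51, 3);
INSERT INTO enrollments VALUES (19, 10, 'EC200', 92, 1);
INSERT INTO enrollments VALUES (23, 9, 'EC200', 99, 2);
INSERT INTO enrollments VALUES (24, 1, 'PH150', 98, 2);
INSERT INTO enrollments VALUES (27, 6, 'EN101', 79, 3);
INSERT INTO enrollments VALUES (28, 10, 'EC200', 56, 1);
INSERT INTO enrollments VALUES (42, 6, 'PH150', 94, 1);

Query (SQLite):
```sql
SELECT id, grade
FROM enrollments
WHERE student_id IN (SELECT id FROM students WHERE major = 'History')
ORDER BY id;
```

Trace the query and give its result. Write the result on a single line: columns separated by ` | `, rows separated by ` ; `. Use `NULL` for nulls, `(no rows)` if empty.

2 | 94 ; 11 | 96 ; 13 | 50 ; 24 | 98

Inner query: students.id where major = 'History'.
Outer: keep enrollments rows whose student_id is in that set.
Inner query → {1}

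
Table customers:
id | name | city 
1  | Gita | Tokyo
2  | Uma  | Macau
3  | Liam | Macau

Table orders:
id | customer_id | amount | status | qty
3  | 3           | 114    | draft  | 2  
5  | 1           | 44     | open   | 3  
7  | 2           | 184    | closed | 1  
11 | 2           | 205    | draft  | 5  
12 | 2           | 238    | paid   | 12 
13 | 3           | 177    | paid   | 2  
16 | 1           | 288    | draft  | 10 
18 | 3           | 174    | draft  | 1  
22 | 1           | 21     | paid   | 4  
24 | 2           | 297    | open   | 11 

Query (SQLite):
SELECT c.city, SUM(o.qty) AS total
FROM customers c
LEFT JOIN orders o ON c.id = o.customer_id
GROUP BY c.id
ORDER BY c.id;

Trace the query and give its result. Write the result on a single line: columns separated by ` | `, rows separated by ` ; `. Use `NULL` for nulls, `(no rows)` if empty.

LEFT JOIN keeps every customers row; unmatched ones get NULL for orders columns.
Group by customers.id and compute SUM(o.qty). SUM over an all-NULL group is NULL.
  1: ids {5, 16, 22} → SUM(o.qty)=17
  2: ids {7, 11, 12, 24} → SUM(o.qty)=29
  3: ids {3, 13, 18} → SUM(o.qty)=5

Tokyo | 17 ; Macau | 29 ; Macau | 5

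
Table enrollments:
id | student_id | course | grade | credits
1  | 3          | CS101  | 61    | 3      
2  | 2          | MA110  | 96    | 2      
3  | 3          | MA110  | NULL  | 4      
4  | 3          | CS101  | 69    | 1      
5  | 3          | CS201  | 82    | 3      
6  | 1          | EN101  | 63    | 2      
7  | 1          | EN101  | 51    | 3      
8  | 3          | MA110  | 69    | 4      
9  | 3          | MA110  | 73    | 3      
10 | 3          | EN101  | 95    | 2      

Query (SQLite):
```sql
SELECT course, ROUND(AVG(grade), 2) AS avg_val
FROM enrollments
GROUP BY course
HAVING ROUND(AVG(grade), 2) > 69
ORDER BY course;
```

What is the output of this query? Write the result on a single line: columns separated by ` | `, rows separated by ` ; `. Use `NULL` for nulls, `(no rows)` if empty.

Partition enrollments by course; compute ROUND(AVG(grade), 2) within each group.
HAVING: keep groups where ROUND(AVG(grade), 2) > 69.
  CS101: ids {1, 4} → ROUND(AVG(grade), 2)=65
  CS201: ids {5} → ROUND(AVG(grade), 2)=82
  EN101: ids {6, 7, 10} → ROUND(AVG(grade), 2)=69.67
  MA110: ids {2, 3, 8, 9} → ROUND(AVG(grade), 2)=79.33

CS201 | 82 ; EN101 | 69.67 ; MA110 | 79.33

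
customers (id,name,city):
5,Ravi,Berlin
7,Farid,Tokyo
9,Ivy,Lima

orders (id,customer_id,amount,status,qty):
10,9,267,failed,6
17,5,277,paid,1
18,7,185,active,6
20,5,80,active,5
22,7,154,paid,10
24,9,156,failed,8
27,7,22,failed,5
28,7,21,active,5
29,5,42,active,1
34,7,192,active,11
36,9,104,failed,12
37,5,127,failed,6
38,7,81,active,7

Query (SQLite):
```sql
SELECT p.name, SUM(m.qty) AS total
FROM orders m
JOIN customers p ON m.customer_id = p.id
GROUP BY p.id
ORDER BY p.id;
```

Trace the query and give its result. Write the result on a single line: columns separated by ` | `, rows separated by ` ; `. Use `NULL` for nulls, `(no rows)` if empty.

Join each orders row to its customers via customer_id.
Group joined rows by customers.id; compute SUM(m.qty) per group.
  5: ids {17, 20, 29, 37} → SUM(m.qty)=13
  7: ids {18, 22, 27, 28, 34, 38} → SUM(m.qty)=44
  9: ids {10, 24, 36} → SUM(m.qty)=26

Ravi | 13 ; Farid | 44 ; Ivy | 26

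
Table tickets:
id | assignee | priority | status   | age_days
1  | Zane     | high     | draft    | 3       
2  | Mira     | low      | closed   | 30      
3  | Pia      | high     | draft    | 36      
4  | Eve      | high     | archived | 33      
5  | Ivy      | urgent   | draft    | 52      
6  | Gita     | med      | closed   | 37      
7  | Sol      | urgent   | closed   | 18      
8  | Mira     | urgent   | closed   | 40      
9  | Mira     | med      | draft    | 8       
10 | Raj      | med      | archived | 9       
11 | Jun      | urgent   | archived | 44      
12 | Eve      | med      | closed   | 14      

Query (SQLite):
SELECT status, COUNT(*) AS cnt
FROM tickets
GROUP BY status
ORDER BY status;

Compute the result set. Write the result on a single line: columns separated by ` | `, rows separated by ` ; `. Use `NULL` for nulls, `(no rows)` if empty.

Partition tickets by status; compute COUNT(*) within each group.
  archived: ids {4, 10, 11} → COUNT(*)=3
  closed: ids {2, 6, 7, 8, 12} → COUNT(*)=5
  draft: ids {1, 3, 5, 9} → COUNT(*)=4

archived | 3 ; closed | 5 ; draft | 4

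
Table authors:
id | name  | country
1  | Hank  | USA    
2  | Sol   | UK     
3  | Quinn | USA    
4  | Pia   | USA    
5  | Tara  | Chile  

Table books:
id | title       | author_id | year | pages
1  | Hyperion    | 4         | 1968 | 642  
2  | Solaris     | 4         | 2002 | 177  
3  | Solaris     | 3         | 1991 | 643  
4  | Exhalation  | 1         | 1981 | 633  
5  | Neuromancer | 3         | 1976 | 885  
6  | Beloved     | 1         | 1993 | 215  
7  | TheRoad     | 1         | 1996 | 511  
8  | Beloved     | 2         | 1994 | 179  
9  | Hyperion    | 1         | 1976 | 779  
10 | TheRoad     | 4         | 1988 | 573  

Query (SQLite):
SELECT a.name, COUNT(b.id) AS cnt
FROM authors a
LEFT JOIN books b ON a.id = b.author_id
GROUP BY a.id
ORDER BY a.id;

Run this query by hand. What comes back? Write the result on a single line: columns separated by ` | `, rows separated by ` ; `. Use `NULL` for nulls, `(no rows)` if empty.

Hank | 4 ; Sol | 1 ; Quinn | 2 ; Pia | 3 ; Tara | 0

LEFT JOIN keeps every authors row; unmatched ones get NULL for books columns.
Group by authors.id and compute COUNT(b.id). COUNT(col) of an all-NULL group is 0.
  1: ids {4, 6, 7, 9} → COUNT(b.id)=4
  2: ids {8} → COUNT(b.id)=1
  3: ids {3, 5} → COUNT(b.id)=2
  4: ids {1, 2, 10} → COUNT(b.id)=3
  5: ids {—} → COUNT(b.id)=0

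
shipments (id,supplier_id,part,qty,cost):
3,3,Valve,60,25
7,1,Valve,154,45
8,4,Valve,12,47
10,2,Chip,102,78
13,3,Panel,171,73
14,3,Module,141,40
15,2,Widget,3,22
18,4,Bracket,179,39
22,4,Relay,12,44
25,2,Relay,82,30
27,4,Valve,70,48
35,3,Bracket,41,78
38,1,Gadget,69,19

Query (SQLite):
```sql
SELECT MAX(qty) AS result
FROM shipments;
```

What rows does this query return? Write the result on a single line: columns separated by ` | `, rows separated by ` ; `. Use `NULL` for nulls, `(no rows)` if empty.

All qty values: [60, 154, 12, 102, 171, 141, 3, 179, 12, 82, 70, 41, 69].
MAX of non-NULL values = 179.

179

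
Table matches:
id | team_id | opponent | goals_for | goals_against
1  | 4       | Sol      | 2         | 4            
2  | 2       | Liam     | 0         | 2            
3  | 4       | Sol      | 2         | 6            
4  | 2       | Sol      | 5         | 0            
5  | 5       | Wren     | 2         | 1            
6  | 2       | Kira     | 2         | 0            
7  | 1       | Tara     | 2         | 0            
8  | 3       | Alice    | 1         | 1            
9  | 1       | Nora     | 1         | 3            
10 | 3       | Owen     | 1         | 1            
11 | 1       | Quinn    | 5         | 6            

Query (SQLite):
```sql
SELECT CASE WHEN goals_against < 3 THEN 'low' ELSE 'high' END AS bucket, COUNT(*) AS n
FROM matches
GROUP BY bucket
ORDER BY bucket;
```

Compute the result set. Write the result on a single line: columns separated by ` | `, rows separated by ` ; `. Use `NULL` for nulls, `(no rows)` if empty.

high | 4 ; low | 7

Bucket rows by goals_against < 3 → 'low' else 'high'; count each bucket.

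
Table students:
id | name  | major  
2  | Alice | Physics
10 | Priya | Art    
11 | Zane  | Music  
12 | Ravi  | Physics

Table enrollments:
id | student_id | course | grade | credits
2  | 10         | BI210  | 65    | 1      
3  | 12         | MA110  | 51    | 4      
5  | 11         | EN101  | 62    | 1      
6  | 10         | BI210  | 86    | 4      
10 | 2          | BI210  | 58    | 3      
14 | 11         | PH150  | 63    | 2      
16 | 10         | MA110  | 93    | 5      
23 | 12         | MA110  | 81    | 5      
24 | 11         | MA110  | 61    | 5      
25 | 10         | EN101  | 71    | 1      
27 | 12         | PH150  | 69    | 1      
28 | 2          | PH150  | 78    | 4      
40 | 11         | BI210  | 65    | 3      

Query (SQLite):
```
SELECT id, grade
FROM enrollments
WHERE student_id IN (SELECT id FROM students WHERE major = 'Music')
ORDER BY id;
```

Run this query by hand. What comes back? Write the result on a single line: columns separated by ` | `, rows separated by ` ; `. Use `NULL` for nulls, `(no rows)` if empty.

5 | 62 ; 14 | 63 ; 24 | 61 ; 40 | 65

Inner query: students.id where major = 'Music'.
Outer: keep enrollments rows whose student_id is in that set.
Inner query → {11}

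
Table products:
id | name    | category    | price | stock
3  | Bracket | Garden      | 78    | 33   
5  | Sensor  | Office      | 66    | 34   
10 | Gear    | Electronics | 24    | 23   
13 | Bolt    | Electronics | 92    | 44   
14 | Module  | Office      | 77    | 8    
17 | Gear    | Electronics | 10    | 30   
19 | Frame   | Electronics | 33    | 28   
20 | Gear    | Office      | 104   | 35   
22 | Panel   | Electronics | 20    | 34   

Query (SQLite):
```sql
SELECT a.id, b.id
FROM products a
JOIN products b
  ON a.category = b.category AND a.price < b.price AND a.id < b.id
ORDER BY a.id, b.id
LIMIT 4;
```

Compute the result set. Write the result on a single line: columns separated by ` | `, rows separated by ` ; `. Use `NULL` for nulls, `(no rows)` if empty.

5 | 14 ; 5 | 20 ; 10 | 13 ; 10 | 19

Pairs (a,b) with same category, a.price < b.price, a.id < b.id.
category groups: Electronics:{10,13,17,19,22} Garden:{3} Office:{5,14,20}
Ordered by (a.id, b.id); first 4.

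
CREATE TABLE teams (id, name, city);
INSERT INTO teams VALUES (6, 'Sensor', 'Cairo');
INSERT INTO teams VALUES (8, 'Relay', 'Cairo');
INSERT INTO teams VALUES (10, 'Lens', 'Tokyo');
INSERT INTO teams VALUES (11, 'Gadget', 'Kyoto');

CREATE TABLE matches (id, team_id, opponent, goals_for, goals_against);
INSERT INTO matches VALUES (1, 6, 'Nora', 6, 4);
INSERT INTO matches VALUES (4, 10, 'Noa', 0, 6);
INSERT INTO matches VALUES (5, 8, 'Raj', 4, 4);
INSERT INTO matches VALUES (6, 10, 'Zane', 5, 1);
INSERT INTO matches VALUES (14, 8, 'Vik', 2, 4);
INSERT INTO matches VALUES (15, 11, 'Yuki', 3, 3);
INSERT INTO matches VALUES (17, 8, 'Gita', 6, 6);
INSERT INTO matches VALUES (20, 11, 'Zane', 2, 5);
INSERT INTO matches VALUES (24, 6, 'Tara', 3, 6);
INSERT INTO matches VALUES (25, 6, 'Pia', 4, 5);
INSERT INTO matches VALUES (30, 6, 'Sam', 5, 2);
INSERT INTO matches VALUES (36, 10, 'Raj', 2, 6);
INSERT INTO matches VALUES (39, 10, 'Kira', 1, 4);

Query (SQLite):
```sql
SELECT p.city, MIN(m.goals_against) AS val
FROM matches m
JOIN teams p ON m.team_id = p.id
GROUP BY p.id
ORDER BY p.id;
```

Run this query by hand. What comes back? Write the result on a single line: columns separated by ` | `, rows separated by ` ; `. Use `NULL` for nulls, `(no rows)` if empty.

Join each matches row to its teams via team_id.
Group joined rows by teams.id; compute MIN(m.goals_against) per group.
  6: ids {1, 24, 25, 30} → MIN(m.goals_against)=2
  8: ids {5, 14, 17} → MIN(m.goals_against)=4
  10: ids {4, 6, 36, 39} → MIN(m.goals_against)=1
  11: ids {15, 20} → MIN(m.goals_against)=3

Cairo | 2 ; Cairo | 4 ; Tokyo | 1 ; Kyoto | 3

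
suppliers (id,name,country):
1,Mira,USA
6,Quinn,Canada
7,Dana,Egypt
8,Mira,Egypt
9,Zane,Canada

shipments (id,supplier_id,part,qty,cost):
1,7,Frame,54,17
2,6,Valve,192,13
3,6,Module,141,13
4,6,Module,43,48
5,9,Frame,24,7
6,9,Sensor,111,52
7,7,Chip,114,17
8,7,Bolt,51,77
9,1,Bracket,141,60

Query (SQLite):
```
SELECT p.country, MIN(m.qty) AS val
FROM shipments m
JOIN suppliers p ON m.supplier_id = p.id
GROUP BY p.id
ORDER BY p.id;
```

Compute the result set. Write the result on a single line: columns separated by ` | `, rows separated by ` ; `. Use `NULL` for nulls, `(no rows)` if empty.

Join each shipments row to its suppliers via supplier_id.
Group joined rows by suppliers.id; compute MIN(m.qty) per group.
  1: ids {9} → MIN(m.qty)=141
  6: ids {2, 3, 4} → MIN(m.qty)=43
  7: ids {1, 7, 8} → MIN(m.qty)=51
  9: ids {5, 6} → MIN(m.qty)=24

USA | 141 ; Canada | 43 ; Egypt | 51 ; Canada | 24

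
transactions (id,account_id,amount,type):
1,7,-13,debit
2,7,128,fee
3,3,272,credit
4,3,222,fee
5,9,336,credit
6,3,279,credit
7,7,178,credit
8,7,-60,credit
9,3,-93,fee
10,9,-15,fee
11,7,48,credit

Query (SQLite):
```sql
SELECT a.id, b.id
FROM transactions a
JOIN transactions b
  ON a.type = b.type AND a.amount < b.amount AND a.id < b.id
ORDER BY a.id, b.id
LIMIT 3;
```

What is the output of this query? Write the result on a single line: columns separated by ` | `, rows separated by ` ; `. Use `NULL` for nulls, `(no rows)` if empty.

2 | 4 ; 3 | 5 ; 3 | 6

Pairs (a,b) with same type, a.amount < b.amount, a.id < b.id.
type groups: credit:{3,5,6,7,8,11} debit:{1} fee:{2,4,9,10}
Ordered by (a.id, b.id); first 3.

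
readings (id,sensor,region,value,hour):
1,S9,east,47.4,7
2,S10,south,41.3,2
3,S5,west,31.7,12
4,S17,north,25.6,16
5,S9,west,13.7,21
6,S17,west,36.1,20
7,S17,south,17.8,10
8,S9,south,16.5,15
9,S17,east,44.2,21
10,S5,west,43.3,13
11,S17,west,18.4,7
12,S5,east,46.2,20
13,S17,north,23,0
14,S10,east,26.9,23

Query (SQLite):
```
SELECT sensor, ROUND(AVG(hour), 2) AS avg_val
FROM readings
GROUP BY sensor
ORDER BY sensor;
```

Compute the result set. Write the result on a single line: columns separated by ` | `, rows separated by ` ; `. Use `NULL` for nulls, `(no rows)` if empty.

Partition readings by sensor; compute ROUND(AVG(hour), 2) within each group.
  S10: ids {2, 14} → ROUND(AVG(hour), 2)=12.5
  S17: ids {4, 6, 7, 9, 11, 13} → ROUND(AVG(hour), 2)=12.33
  S5: ids {3, 10, 12} → ROUND(AVG(hour), 2)=15
  S9: ids {1, 5, 8} → ROUND(AVG(hour), 2)=14.33

S10 | 12.5 ; S17 | 12.33 ; S5 | 15 ; S9 | 14.33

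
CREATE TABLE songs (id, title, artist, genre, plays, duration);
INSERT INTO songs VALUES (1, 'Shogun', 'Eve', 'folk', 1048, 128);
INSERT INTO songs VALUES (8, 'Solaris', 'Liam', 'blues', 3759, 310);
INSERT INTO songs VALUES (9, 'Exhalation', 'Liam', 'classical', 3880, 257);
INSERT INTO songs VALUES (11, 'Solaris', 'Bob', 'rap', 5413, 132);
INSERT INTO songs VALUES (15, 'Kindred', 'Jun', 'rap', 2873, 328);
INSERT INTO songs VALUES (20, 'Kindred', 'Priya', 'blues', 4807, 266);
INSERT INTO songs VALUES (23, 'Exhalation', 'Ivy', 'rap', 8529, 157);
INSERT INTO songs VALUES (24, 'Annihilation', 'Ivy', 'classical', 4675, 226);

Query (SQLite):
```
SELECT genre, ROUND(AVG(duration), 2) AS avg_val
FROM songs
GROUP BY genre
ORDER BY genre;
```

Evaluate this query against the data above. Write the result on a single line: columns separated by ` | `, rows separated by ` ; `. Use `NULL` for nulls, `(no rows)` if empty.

Partition songs by genre; compute ROUND(AVG(duration), 2) within each group.
  blues: ids {8, 20} → ROUND(AVG(duration), 2)=288
  classical: ids {9, 24} → ROUND(AVG(duration), 2)=241.5
  folk: ids {1} → ROUND(AVG(duration), 2)=128
  rap: ids {11, 15, 23} → ROUND(AVG(duration), 2)=205.67

blues | 288 ; classical | 241.5 ; folk | 128 ; rap | 205.67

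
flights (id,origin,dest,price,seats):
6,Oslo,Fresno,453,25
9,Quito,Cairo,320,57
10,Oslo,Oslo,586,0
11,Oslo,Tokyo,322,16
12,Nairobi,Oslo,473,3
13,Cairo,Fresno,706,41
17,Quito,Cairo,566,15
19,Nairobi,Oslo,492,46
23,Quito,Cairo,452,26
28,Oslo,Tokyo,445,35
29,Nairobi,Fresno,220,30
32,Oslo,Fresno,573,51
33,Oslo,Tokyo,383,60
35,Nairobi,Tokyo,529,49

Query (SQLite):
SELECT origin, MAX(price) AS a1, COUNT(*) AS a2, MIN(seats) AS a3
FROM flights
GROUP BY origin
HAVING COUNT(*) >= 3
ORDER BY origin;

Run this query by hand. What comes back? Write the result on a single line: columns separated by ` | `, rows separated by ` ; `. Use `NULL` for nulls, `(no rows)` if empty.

Group flights by origin.
Per group compute: MAX(price), COUNT(*), MIN(seats).
HAVING: drop groups with fewer than 3 rows.
  Cairo: ids {13} → MAX(price)=706, COUNT(*)=1, MIN(seats)=41
  Nairobi: ids {12, 19, 29, 35} → MAX(price)=529, COUNT(*)=4, MIN(seats)=3
  Oslo: ids {6, 10, 11, 28, 32, 33} → MAX(price)=586, COUNT(*)=6, MIN(seats)=0
  Quito: ids {9, 17, 23} → MAX(price)=566, COUNT(*)=3, MIN(seats)=15

Nairobi | 529 | 4 | 3 ; Oslo | 586 | 6 | 0 ; Quito | 566 | 3 | 15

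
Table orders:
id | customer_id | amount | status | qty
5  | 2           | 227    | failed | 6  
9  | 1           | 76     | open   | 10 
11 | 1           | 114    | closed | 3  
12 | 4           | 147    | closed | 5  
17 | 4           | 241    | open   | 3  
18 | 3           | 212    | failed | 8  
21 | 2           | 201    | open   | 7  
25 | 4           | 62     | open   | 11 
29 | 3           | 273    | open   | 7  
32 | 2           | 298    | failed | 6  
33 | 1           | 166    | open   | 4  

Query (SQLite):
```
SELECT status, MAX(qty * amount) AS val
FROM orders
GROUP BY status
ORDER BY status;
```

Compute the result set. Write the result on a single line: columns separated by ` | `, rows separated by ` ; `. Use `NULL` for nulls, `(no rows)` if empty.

For each row compute qty * amount.
Group by status; take MAX of the expression per group.
  closed: ids {11, 12} → MAX(qty * amount)=735
  failed: ids {5, 18, 32} → MAX(qty * amount)=1788
  open: ids {9, 17, 21, 25, 29, 33} → MAX(qty * amount)=1911

closed | 735 ; failed | 1788 ; open | 1911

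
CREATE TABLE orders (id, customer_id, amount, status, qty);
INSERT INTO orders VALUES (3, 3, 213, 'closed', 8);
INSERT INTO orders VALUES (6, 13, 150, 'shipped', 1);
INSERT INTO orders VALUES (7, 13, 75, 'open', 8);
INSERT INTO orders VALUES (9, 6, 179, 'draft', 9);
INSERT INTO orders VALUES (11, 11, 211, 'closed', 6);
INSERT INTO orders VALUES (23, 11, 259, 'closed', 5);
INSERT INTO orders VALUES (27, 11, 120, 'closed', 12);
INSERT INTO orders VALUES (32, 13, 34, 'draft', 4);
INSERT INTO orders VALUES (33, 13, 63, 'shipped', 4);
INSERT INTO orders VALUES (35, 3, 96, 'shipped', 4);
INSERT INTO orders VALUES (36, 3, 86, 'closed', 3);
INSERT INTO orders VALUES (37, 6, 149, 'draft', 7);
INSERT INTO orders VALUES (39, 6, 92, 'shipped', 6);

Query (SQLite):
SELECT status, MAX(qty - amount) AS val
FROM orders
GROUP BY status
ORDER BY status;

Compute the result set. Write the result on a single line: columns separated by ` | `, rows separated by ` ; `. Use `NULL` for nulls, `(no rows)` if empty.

closed | -83 ; draft | -30 ; open | -67 ; shipped | -59

For each row compute qty - amount.
Group by status; take MAX of the expression per group.
  closed: ids {3, 11, 23, 27, 36} → MAX(qty - amount)=-83
  draft: ids {9, 32, 37} → MAX(qty - amount)=-30
  open: ids {7} → MAX(qty - amount)=-67
  shipped: ids {6, 33, 35, 39} → MAX(qty - amount)=-59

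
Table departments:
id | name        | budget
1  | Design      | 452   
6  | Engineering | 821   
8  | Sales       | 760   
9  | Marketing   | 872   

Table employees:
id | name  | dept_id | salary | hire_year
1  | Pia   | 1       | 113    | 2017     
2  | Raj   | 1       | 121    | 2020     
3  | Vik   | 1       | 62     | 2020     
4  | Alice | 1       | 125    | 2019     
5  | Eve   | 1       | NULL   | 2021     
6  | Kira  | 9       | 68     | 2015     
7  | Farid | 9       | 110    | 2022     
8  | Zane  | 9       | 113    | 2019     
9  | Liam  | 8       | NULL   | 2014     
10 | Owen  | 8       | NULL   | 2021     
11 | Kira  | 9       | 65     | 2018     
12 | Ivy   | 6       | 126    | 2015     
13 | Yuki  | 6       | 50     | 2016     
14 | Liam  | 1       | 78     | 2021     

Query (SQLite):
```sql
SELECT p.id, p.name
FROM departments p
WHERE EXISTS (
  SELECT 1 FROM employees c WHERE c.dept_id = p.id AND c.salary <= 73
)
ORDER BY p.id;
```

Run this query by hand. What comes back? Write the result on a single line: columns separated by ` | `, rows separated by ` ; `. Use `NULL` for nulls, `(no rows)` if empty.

1 | Design ; 6 | Engineering ; 9 | Marketing

For each departments row, check whether any employees with matching dept_id has salary <= 73.
Keep rows where that is true.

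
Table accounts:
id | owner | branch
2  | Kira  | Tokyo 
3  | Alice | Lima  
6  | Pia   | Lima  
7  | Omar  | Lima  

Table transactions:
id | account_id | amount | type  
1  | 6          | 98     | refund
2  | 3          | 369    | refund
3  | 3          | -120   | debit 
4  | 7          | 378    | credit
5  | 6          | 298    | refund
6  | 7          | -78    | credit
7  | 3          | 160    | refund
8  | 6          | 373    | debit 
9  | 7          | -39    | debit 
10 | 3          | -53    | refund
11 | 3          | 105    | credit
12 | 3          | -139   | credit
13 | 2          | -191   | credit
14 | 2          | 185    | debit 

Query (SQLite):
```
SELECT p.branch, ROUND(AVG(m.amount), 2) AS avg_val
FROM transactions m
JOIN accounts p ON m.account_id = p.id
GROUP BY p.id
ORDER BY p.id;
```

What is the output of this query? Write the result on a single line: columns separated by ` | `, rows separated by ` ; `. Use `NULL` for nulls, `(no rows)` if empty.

Tokyo | -3 ; Lima | 53.67 ; Lima | 256.33 ; Lima | 87

Join each transactions row to its accounts via account_id.
Group joined rows by accounts.id; compute ROUND(AVG(m.amount), 2) per group.
  2: ids {13, 14} → ROUND(AVG(m.amount), 2)=-3
  3: ids {2, 3, 7, 10, 11, 12} → ROUND(AVG(m.amount), 2)=53.67
  6: ids {1, 5, 8} → ROUND(AVG(m.amount), 2)=256.33
  7: ids {4, 6, 9} → ROUND(AVG(m.amount), 2)=87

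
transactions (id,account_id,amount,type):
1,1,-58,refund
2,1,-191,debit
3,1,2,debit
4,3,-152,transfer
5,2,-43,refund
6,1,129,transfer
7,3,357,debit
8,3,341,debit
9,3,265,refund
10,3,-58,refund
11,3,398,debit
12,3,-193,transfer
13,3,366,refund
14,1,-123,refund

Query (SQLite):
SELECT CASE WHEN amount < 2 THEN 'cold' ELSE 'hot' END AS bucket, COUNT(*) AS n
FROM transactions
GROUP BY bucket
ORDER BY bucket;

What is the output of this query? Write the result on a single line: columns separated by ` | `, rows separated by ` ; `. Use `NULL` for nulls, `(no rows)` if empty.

Bucket rows by amount < 2 → 'cold' else 'hot'; count each bucket.

cold | 7 ; hot | 7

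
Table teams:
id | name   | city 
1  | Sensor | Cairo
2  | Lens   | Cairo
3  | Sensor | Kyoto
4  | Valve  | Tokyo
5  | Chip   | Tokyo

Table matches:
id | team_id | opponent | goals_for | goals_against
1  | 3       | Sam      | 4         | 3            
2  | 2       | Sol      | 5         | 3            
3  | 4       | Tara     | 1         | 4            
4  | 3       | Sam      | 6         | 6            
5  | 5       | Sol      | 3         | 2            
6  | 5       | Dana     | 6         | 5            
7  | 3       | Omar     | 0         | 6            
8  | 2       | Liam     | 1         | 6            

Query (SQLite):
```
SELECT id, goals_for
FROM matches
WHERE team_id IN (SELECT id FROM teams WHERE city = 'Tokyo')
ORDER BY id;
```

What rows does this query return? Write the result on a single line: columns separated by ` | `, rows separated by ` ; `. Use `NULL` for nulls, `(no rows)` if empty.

Inner query: teams.id where city = 'Tokyo'.
Outer: keep matches rows whose team_id is in that set.
Inner query → {4, 5}

3 | 1 ; 5 | 3 ; 6 | 6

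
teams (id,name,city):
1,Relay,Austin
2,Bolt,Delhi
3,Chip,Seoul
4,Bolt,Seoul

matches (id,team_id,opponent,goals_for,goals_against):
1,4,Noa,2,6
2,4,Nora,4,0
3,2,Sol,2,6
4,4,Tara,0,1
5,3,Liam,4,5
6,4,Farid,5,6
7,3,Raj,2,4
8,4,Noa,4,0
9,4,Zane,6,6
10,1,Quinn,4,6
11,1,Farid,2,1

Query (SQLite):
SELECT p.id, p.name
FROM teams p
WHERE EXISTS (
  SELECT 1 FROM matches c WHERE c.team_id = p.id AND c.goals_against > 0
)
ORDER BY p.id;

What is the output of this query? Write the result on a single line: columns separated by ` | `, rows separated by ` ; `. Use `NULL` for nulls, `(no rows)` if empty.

For each teams row, check whether any matches with matching team_id has goals_against > 0.
Keep rows where that is true.

1 | Relay ; 2 | Bolt ; 3 | Chip ; 4 | Bolt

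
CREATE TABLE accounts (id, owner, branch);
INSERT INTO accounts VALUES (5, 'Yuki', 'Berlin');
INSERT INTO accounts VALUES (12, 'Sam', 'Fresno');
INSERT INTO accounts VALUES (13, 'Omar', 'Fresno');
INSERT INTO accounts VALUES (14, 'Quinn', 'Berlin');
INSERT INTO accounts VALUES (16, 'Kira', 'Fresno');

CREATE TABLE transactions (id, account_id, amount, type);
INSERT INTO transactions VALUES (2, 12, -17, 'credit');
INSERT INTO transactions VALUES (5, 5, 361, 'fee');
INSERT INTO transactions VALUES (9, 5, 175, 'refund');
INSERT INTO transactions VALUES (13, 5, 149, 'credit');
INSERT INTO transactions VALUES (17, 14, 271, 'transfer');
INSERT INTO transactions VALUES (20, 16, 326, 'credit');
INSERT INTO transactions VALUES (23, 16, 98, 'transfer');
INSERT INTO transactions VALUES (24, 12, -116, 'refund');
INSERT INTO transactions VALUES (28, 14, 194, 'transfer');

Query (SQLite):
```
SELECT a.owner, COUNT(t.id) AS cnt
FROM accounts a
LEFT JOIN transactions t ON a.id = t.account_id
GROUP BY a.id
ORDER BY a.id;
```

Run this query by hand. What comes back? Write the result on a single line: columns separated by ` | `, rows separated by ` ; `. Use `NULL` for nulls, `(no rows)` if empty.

LEFT JOIN keeps every accounts row; unmatched ones get NULL for transactions columns.
Group by accounts.id and compute COUNT(t.id). COUNT(col) of an all-NULL group is 0.
  5: ids {5, 9, 13} → COUNT(t.id)=3
  12: ids {2, 24} → COUNT(t.id)=2
  13: ids {—} → COUNT(t.id)=0
  14: ids {17, 28} → COUNT(t.id)=2
  16: ids {20, 23} → COUNT(t.id)=2

Yuki | 3 ; Sam | 2 ; Omar | 0 ; Quinn | 2 ; Kira | 2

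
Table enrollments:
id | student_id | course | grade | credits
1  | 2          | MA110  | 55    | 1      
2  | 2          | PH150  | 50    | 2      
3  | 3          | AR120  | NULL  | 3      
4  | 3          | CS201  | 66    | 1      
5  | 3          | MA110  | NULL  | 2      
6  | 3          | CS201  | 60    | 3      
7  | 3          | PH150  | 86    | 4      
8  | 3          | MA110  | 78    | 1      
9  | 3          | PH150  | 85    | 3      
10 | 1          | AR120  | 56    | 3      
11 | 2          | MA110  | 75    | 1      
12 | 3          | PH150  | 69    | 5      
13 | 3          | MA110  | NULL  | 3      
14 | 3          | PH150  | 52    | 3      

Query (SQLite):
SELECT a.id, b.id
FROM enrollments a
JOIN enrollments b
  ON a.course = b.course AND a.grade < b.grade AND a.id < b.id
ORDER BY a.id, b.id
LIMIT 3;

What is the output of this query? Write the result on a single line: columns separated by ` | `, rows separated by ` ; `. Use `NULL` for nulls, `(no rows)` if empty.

1 | 8 ; 1 | 11 ; 2 | 7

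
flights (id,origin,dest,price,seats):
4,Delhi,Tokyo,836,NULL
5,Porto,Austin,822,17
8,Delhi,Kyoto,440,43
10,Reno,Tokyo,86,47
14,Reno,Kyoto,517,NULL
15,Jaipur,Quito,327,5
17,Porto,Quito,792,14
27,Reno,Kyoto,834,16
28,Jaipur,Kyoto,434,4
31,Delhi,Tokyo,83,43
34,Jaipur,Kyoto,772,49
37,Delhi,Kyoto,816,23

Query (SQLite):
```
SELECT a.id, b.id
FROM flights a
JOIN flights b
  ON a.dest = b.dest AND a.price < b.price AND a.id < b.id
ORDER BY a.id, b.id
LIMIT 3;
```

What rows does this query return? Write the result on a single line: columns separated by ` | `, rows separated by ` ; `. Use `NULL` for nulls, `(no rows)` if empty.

8 | 14 ; 8 | 27 ; 8 | 34

Pairs (a,b) with same dest, a.price < b.price, a.id < b.id.
dest groups: Austin:{5} Kyoto:{8,14,27,28,34,37} Quito:{15,17} Tokyo:{4,10,31}
Ordered by (a.id, b.id); first 3.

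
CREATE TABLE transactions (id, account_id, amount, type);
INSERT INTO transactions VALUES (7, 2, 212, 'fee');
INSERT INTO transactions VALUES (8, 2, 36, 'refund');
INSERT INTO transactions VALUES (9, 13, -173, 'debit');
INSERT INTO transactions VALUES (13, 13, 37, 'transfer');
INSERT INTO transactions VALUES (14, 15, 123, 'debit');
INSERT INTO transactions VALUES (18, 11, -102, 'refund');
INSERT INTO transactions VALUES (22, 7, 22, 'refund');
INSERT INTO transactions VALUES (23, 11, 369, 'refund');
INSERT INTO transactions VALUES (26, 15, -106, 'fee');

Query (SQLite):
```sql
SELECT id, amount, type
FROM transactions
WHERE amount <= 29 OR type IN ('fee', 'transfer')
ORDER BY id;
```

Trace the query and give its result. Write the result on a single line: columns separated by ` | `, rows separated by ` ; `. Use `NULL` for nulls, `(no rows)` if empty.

7 | 212 | fee ; 9 | -173 | debit ; 13 | 37 | transfer ; 18 | -102 | refund ; 22 | 22 | refund ; 26 | -106 | fee

amount <= 29: ids {9, 18, 22, 26}
type IN ('fee', 'transfer'): ids {7, 13, 26}
Combine with OR.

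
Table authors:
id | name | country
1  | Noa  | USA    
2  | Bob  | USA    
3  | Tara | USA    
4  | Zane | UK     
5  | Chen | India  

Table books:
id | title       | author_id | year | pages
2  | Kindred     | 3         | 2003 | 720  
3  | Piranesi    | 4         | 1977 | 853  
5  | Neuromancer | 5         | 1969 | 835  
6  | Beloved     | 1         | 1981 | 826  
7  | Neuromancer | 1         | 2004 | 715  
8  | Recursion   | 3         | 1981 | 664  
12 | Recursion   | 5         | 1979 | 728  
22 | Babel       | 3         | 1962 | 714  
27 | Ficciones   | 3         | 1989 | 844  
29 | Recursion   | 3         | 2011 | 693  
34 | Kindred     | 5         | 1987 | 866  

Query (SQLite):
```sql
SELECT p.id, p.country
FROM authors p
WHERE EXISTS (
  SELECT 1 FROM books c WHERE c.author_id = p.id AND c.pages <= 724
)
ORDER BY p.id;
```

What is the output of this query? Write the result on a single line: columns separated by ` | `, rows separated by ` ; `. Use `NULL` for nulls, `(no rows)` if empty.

For each authors row, check whether any books with matching author_id has pages <= 724.
Keep rows where that is true.

1 | USA ; 3 | USA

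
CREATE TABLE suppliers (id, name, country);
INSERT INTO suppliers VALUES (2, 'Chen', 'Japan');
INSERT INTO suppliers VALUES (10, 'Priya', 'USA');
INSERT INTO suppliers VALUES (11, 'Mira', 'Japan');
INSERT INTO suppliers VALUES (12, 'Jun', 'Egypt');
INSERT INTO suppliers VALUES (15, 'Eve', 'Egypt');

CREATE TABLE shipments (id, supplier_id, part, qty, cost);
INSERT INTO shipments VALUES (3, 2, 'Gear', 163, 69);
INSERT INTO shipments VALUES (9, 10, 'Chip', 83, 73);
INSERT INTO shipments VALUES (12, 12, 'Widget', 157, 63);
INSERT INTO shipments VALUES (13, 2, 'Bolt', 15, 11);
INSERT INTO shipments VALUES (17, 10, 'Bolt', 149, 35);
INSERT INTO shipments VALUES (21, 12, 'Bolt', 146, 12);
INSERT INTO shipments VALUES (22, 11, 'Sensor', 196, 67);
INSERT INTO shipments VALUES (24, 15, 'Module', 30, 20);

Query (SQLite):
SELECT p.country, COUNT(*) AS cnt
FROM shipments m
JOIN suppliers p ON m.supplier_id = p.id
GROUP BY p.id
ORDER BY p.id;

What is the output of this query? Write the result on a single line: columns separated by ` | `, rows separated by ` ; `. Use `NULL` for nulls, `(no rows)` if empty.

Japan | 2 ; USA | 2 ; Japan | 1 ; Egypt | 2 ; Egypt | 1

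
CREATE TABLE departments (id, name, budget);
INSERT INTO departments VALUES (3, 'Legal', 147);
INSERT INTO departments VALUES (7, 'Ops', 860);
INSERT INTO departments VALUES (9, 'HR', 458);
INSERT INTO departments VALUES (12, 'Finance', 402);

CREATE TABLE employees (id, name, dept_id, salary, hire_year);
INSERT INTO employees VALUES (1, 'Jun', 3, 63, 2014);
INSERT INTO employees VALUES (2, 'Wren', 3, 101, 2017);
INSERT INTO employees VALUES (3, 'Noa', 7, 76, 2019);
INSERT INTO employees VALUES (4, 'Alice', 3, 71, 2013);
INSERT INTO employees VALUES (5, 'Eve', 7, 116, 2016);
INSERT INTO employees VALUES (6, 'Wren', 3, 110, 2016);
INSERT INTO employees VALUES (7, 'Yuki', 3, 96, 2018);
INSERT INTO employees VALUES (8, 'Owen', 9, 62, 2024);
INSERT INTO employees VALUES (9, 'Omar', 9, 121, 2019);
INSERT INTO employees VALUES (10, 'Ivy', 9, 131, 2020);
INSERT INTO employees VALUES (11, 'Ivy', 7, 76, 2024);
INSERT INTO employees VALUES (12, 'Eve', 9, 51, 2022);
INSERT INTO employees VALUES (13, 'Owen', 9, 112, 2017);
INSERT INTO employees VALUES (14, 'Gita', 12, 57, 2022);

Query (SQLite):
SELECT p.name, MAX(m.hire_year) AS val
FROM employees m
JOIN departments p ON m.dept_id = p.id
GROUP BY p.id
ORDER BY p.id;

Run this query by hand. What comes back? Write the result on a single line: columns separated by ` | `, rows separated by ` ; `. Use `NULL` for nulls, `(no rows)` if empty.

Legal | 2018 ; Ops | 2024 ; HR | 2024 ; Finance | 2022

Join each employees row to its departments via dept_id.
Group joined rows by departments.id; compute MAX(m.hire_year) per group.
  3: ids {1, 2, 4, 6, 7} → MAX(m.hire_year)=2018
  7: ids {3, 5, 11} → MAX(m.hire_year)=2024
  9: ids {8, 9, 10, 12, 13} → MAX(m.hire_year)=2024
  12: ids {14} → MAX(m.hire_year)=2022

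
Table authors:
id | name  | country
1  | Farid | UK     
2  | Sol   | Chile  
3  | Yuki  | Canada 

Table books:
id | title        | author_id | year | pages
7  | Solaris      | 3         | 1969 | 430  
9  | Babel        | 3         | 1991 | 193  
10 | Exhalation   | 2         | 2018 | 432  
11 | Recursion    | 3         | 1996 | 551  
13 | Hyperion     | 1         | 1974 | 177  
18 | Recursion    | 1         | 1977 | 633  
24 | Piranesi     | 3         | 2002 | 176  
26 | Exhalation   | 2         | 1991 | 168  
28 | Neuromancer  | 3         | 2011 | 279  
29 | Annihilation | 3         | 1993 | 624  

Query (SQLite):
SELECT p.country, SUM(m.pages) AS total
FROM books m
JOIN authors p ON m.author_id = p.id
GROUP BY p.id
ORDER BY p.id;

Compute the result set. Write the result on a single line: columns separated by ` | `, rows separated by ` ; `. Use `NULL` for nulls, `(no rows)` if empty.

UK | 810 ; Chile | 600 ; Canada | 2253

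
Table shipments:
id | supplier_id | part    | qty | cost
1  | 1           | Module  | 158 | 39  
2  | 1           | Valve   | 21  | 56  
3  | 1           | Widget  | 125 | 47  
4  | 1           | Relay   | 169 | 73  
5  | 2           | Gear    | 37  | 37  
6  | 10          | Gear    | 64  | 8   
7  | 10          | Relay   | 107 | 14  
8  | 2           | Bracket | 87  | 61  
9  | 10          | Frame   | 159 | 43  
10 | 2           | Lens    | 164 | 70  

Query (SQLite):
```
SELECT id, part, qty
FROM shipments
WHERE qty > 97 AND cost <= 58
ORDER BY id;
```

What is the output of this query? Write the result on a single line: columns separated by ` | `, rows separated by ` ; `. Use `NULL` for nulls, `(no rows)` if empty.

1 | Module | 158 ; 3 | Widget | 125 ; 7 | Relay | 107 ; 9 | Frame | 159

qty > 97: ids {1, 3, 4, 7, 9, 10}
cost <= 58: ids {1, 2, 3, 5, 6, 7, 9}
Combine with AND.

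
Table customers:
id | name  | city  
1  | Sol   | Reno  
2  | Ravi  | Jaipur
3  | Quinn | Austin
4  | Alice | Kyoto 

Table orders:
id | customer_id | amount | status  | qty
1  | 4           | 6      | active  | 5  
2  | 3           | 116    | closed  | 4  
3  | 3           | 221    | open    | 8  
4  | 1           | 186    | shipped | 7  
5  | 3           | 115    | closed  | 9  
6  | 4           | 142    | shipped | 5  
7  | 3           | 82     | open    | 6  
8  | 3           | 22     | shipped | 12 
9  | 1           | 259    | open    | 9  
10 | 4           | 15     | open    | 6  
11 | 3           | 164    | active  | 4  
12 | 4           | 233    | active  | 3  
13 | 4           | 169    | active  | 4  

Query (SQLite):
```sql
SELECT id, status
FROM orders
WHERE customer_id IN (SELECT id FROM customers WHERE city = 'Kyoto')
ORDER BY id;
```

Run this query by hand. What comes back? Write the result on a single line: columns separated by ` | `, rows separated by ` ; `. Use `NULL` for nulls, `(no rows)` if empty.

Inner query: customers.id where city = 'Kyoto'.
Outer: keep orders rows whose customer_id is in that set.
Inner query → {4}

1 | active ; 6 | shipped ; 10 | open ; 12 | active ; 13 | active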